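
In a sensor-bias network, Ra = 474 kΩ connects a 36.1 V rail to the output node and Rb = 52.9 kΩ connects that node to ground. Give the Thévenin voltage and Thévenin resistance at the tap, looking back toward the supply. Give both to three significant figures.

V_th is the open-circuit tap voltage: 36.1 × 52.9/(474 + 52.9) = 3.62 V.
With the supply zeroed, Ra and Rb appear in parallel from the tap: R_th = Ra‖Rb = (474 × 52.9)/526.9 = 47.6 kΩ.

V_th = 3.62 V, R_th = 47.6 kΩ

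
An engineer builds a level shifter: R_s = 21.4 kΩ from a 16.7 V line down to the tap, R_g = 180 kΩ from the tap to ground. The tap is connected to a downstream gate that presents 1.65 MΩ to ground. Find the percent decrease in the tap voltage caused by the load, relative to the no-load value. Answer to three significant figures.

The divider's output (Thévenin) resistance is R_s‖R_g = 19.13 kΩ.
Fractional drop under load = R_th/(R_th + R_L) = 19.13 / (19.13 + 1650) = 0.01146.
So the output falls by 1.15 %.

1.15 %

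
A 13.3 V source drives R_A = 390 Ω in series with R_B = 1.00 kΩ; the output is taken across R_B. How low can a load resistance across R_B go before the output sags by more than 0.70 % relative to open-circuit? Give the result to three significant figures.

Output resistance R_th = R_A‖R_B = (390 × 1000)/1390 = 280.6 Ω.
The fractional drop is R_th/(R_th + R_L); requiring this ≤ 0.00700 gives R_L ≥ R_th(1/0.00700 − 1) = 280.6 × 141.9 = 39.8 kΩ.

R_L(min) ≈ 39.8 kΩ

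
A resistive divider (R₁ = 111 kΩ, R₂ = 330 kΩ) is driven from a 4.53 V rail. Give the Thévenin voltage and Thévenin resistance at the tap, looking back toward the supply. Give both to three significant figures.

V_th = 3.39 V, R_th = 83.1 kΩ

V_th is the open-circuit tap voltage: 4.53 × 330/(111 + 330) = 3.39 V.
With the supply zeroed, R₁ and R₂ appear in parallel from the tap: R_th = R₁‖R₂ = (111 × 330)/441.0 = 83.1 kΩ.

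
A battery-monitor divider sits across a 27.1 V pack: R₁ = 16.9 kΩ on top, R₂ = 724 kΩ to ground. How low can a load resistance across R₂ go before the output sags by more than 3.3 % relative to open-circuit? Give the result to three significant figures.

R_L(min) ≈ 484 kΩ

Output resistance R_th = R₁‖R₂ = (16.9 × 724)/740.9 = 16.51 kΩ.
The fractional drop is R_th/(R_th + R_L); requiring this ≤ 0.0330 gives R_L ≥ R_th(1/0.0330 − 1) = 16.51 × 29.30 = 484 kΩ.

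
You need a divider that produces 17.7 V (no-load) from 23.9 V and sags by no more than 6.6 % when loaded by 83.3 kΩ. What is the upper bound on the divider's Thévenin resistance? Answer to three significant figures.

Loading drop = R_th/(R_th + R_L) ≤ 0.0660, so R_th ≤ R_L · ε/(1−ε) = 83.3 kΩ × 0.0660/0.9340 = 5.89 kΩ.

R_th ≤ 5.89 kΩ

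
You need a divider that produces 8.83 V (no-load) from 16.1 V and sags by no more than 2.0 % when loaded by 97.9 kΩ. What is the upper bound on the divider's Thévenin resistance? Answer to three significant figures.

R_th ≤ 2.00 kΩ

Loading drop = R_th/(R_th + R_L) ≤ 0.0200, so R_th ≤ R_L · ε/(1−ε) = 97.9 kΩ × 0.0200/0.9800 = 2.00 kΩ.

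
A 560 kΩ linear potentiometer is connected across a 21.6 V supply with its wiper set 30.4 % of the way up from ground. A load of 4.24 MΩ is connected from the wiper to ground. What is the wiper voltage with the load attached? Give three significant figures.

The wiper splits the pot into (1−α)R = 389.8 kΩ above and αR = 170.2 kΩ below.
Lower section ‖ load = 163.7 kΩ.
V_wiper = 21.6 × 163.7/(389.8 + 163.7) = 6.39 V.

V ≈ 6.39 V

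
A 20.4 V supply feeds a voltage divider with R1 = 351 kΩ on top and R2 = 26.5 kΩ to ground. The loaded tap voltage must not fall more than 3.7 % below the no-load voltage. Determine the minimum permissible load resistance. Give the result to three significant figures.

Output resistance R_th = R1‖R2 = (351 × 26.5)/377.5 = 24.64 kΩ.
The fractional drop is R_th/(R_th + R_L); requiring this ≤ 0.0370 gives R_L ≥ R_th(1/0.0370 − 1) = 24.64 × 26.03 = 641 kΩ.

R_L(min) ≈ 641 kΩ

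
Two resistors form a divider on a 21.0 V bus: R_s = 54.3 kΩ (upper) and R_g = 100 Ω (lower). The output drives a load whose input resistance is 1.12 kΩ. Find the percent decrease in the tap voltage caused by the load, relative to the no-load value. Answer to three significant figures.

8.18 %

Unloaded V = 21.0 × 100/54400 = 0.038603 V.
Loaded: R_g‖R_L = 91.80 Ω, giving V = 21.0 × 91.80/54390 = 0.035444 V.
Drop = (0.038603 − 0.035444) / 0.038603 = 8.18 %.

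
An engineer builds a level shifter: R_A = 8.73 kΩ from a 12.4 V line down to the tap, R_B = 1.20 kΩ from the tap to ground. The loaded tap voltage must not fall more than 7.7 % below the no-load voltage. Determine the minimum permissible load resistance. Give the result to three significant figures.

R_L(min) ≈ 12.6 kΩ

Output resistance R_th = R_A‖R_B = (8.73 × 1.20)/9.930 = 1.055 kΩ.
The fractional drop is R_th/(R_th + R_L); requiring this ≤ 0.0770 gives R_L ≥ R_th(1/0.0770 − 1) = 1.055 × 11.99 = 12.6 kΩ.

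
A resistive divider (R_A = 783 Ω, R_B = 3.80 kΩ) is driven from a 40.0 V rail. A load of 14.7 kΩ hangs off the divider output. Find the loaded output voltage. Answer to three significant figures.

The load sits in parallel with R_B: R_B‖R_L = (3800 × 14700) / (3800 + 14700) = 3019 Ω.
V_out = 40.0 × 3019 / (783 + 3019) = 40.0 × 3019/3802 = 31.8 V.

V_out ≈ 31.8 V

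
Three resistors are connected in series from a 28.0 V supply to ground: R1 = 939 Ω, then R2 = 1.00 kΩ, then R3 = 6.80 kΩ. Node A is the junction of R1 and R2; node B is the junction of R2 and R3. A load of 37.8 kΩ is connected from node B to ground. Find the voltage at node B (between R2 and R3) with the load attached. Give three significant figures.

At node B, R3 is in parallel with the load: R3‖R_L = 5763 Ω.
Below node A the resistance is R2 + (R3‖R_L) = 6763 Ω, so V_A = 28.0 × 6763/7702 = 24.59 V.
Then V_B = V_A × (R3‖R_L)/(R2 + R3‖R_L) = 24.59 × 5763/6763 = 21.0 V.

V ≈ 21.0 V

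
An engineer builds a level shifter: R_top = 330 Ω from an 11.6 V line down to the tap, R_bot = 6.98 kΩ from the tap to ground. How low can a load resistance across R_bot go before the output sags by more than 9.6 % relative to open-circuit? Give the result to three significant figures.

Output resistance R_th = R_top‖R_bot = (330 × 6980)/7310 = 315.1 Ω.
The fractional drop is R_th/(R_th + R_L); requiring this ≤ 0.0960 gives R_L ≥ R_th(1/0.0960 − 1) = 315.1 × 9.417 = 2.97 kΩ.

R_L(min) ≈ 2.97 kΩ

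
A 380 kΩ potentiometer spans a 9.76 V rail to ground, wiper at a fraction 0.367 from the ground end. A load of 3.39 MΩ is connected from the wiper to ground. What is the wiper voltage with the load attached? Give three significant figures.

V ≈ 3.49 V

The wiper splits the pot into (1−α)R = 240.5 kΩ above and αR = 139.5 kΩ below.
Lower section ‖ load = 133.9 kΩ.
V_wiper = 9.76 × 133.9/(240.5 + 133.9) = 3.49 V.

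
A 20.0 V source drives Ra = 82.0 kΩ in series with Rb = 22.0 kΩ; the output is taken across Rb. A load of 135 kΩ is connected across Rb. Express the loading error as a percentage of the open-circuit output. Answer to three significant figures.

The divider's output (Thévenin) resistance is Ra‖Rb = 17.35 kΩ.
Fractional drop under load = R_th/(R_th + R_L) = 17.35 / (17.35 + 135) = 0.1139.
So the output falls by 11.4 %.

11.4 %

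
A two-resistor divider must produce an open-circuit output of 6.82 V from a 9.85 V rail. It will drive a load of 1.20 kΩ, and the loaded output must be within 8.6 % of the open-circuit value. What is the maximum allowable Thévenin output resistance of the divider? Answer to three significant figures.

Loading drop = R_th/(R_th + R_L) ≤ 0.0860, so R_th ≤ R_L · ε/(1−ε) = 1.20 kΩ × 0.0860/0.9140 = 113 Ω.

R_th ≤ 113 Ω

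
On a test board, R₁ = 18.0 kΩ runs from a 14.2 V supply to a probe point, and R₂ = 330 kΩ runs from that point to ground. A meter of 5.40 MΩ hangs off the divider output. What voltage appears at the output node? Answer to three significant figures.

V_out ≈ 13.4 V

The load sits in parallel with R₂: R₂‖R_L = (330 × 5400) / (330 + 5400) = 311.0 kΩ.
V_out = 14.2 × 311.0 / (18.0 + 311.0) = 14.2 × 311.0/329.0 = 13.4 V.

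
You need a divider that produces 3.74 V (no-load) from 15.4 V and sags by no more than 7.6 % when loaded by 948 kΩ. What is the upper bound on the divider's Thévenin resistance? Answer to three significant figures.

Loading drop = R_th/(R_th + R_L) ≤ 0.0760, so R_th ≤ R_L · ε/(1−ε) = 948 kΩ × 0.0760/0.9240 = 78.0 kΩ.
(Any R1, R2 with R2/(R1+R2) = 0.243 and R1‖R2 ≤ 78.0 kΩ will meet the spec.)

R_th ≤ 78.0 kΩ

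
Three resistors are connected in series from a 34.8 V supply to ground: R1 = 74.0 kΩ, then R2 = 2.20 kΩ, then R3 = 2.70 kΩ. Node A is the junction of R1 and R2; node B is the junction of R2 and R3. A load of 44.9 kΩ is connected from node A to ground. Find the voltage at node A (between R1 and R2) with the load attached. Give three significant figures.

Below node A the series string R2+R3 = 4.900 kΩ sits in parallel with the 44.9 kΩ load: 4.418 kΩ.
V_A = 34.8 × 4.418/(74.0 + 4.418) = 1.96 V.

V ≈ 1.96 V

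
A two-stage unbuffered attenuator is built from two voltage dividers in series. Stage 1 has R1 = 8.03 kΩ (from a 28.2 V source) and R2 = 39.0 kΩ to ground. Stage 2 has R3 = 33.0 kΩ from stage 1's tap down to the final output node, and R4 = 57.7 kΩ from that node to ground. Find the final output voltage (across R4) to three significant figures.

Stage 2 presents R3+R4 = 90.70 kΩ as a load on stage 1's tap.
Stage 1's lower leg becomes R2‖(R3+R4) = 27.27 kΩ, so V_mid = 28.2 × 27.27/35.30 = 21.79 V.
Stage 2 is itself unloaded: V_out = V_mid × R4/(R3+R4) = 21.79 × 57.7/90.70 = 13.9 V.

V_out ≈ 13.9 V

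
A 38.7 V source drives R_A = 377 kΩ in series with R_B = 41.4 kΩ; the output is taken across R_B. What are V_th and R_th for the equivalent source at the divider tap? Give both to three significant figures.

V_th = 3.83 V, R_th = 37.3 kΩ

V_th is the open-circuit tap voltage: 38.7 × 41.4/(377 + 41.4) = 3.83 V.
With the supply zeroed, R_A and R_B appear in parallel from the tap: R_th = R_A‖R_B = (377 × 41.4)/418.4 = 37.3 kΩ.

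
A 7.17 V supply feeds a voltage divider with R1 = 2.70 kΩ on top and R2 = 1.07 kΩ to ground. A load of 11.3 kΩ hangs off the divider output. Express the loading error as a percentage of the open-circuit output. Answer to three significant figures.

The divider's output (Thévenin) resistance is R1‖R2 = 0.7663 kΩ.
Fractional drop under load = R_th/(R_th + R_L) = 0.7663 / (0.7663 + 11.3) = 0.06351.
So the output falls by 6.35 %.

6.35 %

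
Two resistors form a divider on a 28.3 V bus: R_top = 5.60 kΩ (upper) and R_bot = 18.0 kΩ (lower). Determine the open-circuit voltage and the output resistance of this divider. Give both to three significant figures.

V_th = 21.6 V, R_th = 4.27 kΩ

V_th is the open-circuit tap voltage: 28.3 × 18.0/(5.60 + 18.0) = 21.6 V.
With the supply zeroed, R_top and R_bot appear in parallel from the tap: R_th = R_top‖R_bot = (5.60 × 18.0)/23.60 = 4.27 kΩ.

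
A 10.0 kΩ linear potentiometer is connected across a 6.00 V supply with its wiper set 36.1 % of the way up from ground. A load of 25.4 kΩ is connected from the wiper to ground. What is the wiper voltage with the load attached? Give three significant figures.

The wiper splits the pot into (1−α)R = 6.390 kΩ above and αR = 3.610 kΩ below.
Lower section ‖ load = 3.161 kΩ.
V_wiper = 6.00 × 3.161/(6.390 + 3.161) = 1.99 V.

V ≈ 1.99 V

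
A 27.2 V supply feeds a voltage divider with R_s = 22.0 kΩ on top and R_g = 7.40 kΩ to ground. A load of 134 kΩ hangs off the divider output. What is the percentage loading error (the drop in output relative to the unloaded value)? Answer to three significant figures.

The divider's output (Thévenin) resistance is R_s‖R_g = 5.537 kΩ.
Fractional drop under load = R_th/(R_th + R_L) = 5.537 / (5.537 + 134) = 0.03968.
So the output falls by 3.97 %.

3.97 %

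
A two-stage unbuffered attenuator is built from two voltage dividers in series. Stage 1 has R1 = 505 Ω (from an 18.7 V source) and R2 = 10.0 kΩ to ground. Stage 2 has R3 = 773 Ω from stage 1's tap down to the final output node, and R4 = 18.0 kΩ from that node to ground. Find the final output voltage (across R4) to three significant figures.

Stage 2 presents R3+R4 = 18770 Ω as a load on stage 1's tap.
Stage 1's lower leg becomes R2‖(R3+R4) = 6525 Ω, so V_mid = 18.7 × 6525/7030 = 17.36 V.
Stage 2 is itself unloaded: V_out = V_mid × R4/(R3+R4) = 17.36 × 18000/18770 = 16.6 V.

V_out ≈ 16.6 V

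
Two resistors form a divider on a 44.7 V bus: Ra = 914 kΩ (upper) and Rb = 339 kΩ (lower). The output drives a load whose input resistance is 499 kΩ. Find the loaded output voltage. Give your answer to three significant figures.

The load sits in parallel with Rb: Rb‖R_L = (339 × 499) / (339 + 499) = 201.9 kΩ.
V_out = 44.7 × 201.9 / (914 + 201.9) = 44.7 × 201.9/1116 = 8.09 V.
(Unloaded it would have been 12.1 V.)

V_out ≈ 8.09 V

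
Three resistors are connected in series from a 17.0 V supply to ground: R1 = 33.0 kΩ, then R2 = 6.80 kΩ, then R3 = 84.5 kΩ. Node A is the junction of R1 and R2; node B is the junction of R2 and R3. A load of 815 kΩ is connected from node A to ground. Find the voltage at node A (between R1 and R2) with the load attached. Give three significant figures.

Below node A the series string R2+R3 = 91.30 kΩ sits in parallel with the 815 kΩ load: 82.10 kΩ.
V_A = 17.0 × 82.10/(33.0 + 82.10) = 12.1 V.

V ≈ 12.1 V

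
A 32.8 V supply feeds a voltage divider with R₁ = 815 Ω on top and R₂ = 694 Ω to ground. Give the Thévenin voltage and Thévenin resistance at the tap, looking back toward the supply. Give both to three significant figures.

V_th is the open-circuit tap voltage: 32.8 × 694/(815 + 694) = 15.1 V.
With the supply zeroed, R₁ and R₂ appear in parallel from the tap: R_th = R₁‖R₂ = (815 × 694)/1509 = 375 Ω.

V_th = 15.1 V, R_th = 375 Ω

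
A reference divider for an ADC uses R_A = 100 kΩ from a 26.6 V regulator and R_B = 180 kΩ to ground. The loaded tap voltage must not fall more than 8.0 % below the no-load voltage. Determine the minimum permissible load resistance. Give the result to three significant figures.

R_L(min) ≈ 739 kΩ

Output resistance R_th = R_A‖R_B = (100 × 180)/280.0 = 64.29 kΩ.
The fractional drop is R_th/(R_th + R_L); requiring this ≤ 0.0800 gives R_L ≥ R_th(1/0.0800 − 1) = 64.29 × 11.50 = 739 kΩ.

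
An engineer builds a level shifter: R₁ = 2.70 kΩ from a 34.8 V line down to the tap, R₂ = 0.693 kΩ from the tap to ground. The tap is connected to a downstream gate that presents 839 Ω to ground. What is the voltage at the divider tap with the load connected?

V_out ≈ 4.29 V

The load sits in parallel with R₂: R₂‖R_L = (693 × 839) / (693 + 839) = 379.5 Ω.
V_out = 34.8 × 379.5 / (2700 + 379.5) = 34.8 × 379.5/3080 = 4.29 V.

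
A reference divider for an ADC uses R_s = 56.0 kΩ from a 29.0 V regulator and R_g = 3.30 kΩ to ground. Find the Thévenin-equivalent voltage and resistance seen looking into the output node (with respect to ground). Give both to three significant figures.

V_th = 1.61 V, R_th = 3.12 kΩ

V_th is the open-circuit tap voltage: 29.0 × 3.30/(56.0 + 3.30) = 1.61 V.
With the supply zeroed, R_s and R_g appear in parallel from the tap: R_th = R_s‖R_g = (56.0 × 3.30)/59.30 = 3.12 kΩ.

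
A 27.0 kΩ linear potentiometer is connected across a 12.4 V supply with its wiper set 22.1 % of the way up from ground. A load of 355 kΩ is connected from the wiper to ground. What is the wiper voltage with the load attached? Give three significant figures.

The wiper splits the pot into (1−α)R = 21.03 kΩ above and αR = 5.967 kΩ below.
Lower section ‖ load = 5.868 kΩ.
V_wiper = 12.4 × 5.868/(21.03 + 5.868) = 2.70 V.

V ≈ 2.70 V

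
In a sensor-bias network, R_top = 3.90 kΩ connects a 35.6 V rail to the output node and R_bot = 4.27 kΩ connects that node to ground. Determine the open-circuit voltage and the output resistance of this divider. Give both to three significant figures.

V_th is the open-circuit tap voltage: 35.6 × 4.27/(3.90 + 4.27) = 18.6 V.
With the supply zeroed, R_top and R_bot appear in parallel from the tap: R_th = R_top‖R_bot = (3.90 × 4.27)/8.170 = 2.04 kΩ.

V_th = 18.6 V, R_th = 2.04 kΩ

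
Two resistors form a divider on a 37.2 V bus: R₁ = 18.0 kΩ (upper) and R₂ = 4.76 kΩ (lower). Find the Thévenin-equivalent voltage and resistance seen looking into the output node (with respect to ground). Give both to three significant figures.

V_th is the open-circuit tap voltage: 37.2 × 4.76/(18.0 + 4.76) = 7.78 V.
With the supply zeroed, R₁ and R₂ appear in parallel from the tap: R_th = R₁‖R₂ = (18.0 × 4.76)/22.76 = 3.76 kΩ.

V_th = 7.78 V, R_th = 3.76 kΩ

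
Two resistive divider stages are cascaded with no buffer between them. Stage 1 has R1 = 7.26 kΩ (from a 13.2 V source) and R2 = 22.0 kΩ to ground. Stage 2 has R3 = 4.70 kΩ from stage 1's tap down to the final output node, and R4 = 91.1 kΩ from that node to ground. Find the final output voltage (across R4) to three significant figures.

V_out ≈ 8.93 V

Stage 2 presents R3+R4 = 95.80 kΩ as a load on stage 1's tap.
Stage 1's lower leg becomes R2‖(R3+R4) = 17.89 kΩ, so V_mid = 13.2 × 17.89/25.15 = 9.390 V.
Stage 2 is itself unloaded: V_out = V_mid × R4/(R3+R4) = 9.390 × 91.1/95.80 = 8.93 V.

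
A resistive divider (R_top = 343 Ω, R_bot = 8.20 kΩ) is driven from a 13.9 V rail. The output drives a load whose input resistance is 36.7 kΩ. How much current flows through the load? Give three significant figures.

I_L ≈ 0.360 mA

R_bot‖R_L = 6702 Ω; V_out = 13.9 × 6702/7045 = 13.22 V.
I_L = V_out / R_L = 13.22 / 36.7 kΩ = 0.360 mA.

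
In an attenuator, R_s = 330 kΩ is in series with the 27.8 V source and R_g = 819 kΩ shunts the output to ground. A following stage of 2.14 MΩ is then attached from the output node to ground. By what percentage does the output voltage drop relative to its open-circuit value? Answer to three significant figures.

Unloaded V = 27.8 × 819/1149 = 19.816 V.
Loaded: R_g‖R_L = 592.3 kΩ, giving V = 27.8 × 592.3/922.3 = 17.853 V.
Drop = (19.816 − 17.853) / 19.816 = 9.90 %.

9.90 %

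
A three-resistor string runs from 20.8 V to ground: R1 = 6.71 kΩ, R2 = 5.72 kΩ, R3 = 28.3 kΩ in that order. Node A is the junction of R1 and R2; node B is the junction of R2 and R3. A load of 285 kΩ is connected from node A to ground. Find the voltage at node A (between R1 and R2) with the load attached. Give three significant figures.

Below node A the series string R2+R3 = 34.02 kΩ sits in parallel with the 285 kΩ load: 30.39 kΩ.
V_A = 20.8 × 30.39/(6.71 + 30.39) = 17.0 V.

V ≈ 17.0 V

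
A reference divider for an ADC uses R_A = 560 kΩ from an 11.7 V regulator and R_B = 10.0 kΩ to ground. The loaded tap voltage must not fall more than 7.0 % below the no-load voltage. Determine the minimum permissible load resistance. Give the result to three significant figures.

Output resistance R_th = R_A‖R_B = (560 × 10.0)/570.0 = 9.825 kΩ.
The fractional drop is R_th/(R_th + R_L); requiring this ≤ 0.0700 gives R_L ≥ R_th(1/0.0700 − 1) = 9.825 × 13.29 = 131 kΩ.

R_L(min) ≈ 131 kΩ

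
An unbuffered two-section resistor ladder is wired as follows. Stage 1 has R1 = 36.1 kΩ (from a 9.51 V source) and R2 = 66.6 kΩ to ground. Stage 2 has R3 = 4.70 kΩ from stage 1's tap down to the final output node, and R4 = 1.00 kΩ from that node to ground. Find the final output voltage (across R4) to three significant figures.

V_out ≈ 0.212 V

Stage 2 presents R3+R4 = 5.700 kΩ as a load on stage 1's tap.
Stage 1's lower leg becomes R2‖(R3+R4) = 5.251 kΩ, so V_mid = 9.51 × 5.251/41.35 = 1.208 V.
Stage 2 is itself unloaded: V_out = V_mid × R4/(R3+R4) = 1.208 × 1.00/5.700 = 0.212 V.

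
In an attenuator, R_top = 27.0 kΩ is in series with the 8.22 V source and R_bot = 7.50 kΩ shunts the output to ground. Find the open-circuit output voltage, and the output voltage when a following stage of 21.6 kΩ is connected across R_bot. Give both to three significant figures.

Open-circuit: V = 8.22 × 7.50/(27.0 + 7.50) = 1.79 V.
With the load, R_bot becomes R_bot‖R_L = 5.567 kΩ, so V = 8.22 × 5.567/32.57 = 1.41 V.

Unloaded: 1.79 V; loaded: 1.41 V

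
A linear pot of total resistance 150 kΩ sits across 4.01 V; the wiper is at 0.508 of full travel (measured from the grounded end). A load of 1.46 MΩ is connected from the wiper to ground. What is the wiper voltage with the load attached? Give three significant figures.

V ≈ 1.99 V

The wiper splits the pot into (1−α)R = 73.80 kΩ above and αR = 76.20 kΩ below.
Lower section ‖ load = 72.42 kΩ.
V_wiper = 4.01 × 72.42/(73.80 + 72.42) = 1.99 V.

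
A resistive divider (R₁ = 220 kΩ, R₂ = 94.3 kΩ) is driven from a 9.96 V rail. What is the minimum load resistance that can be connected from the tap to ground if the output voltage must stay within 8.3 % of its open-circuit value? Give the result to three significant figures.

Output resistance R_th = R₁‖R₂ = (220 × 94.3)/314.3 = 66.01 kΩ.
The fractional drop is R_th/(R_th + R_L); requiring this ≤ 0.0830 gives R_L ≥ R_th(1/0.0830 − 1) = 66.01 × 11.05 = 729 kΩ.

R_L(min) ≈ 729 kΩ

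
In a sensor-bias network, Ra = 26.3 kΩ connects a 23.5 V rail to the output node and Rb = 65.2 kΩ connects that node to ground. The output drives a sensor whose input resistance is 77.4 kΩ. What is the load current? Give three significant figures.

Rb‖R_L = 35.39 kΩ; V_out = 23.5 × 35.39/61.69 = 13.48 V.
I_L = V_out / R_L = 13.48 / 77.4 kΩ = 0.174 mA.

I_L ≈ 0.174 mA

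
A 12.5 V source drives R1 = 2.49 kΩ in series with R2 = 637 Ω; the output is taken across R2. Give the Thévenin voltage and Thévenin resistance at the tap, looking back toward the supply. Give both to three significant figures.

V_th is the open-circuit tap voltage: 12.5 × 637/(2490 + 637) = 2.55 V.
With the supply zeroed, R1 and R2 appear in parallel from the tap: R_th = R1‖R2 = (2490 × 637)/3127 = 507 Ω.

V_th = 2.55 V, R_th = 507 Ω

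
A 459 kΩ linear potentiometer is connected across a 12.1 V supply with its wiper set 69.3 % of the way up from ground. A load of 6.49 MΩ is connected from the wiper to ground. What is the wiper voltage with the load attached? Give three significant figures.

V ≈ 8.26 V

The wiper splits the pot into (1−α)R = 140.9 kΩ above and αR = 318.1 kΩ below.
Lower section ‖ load = 303.2 kΩ.
V_wiper = 12.1 × 303.2/(140.9 + 303.2) = 8.26 V.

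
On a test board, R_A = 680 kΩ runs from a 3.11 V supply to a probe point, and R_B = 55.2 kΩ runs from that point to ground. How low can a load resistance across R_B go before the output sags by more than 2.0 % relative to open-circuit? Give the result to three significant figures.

Output resistance R_th = R_A‖R_B = (680 × 55.2)/735.2 = 51.06 kΩ.
The fractional drop is R_th/(R_th + R_L); requiring this ≤ 0.0200 gives R_L ≥ R_th(1/0.0200 − 1) = 51.06 × 49.00 = 2.50 MΩ.

R_L(min) ≈ 2.50 MΩ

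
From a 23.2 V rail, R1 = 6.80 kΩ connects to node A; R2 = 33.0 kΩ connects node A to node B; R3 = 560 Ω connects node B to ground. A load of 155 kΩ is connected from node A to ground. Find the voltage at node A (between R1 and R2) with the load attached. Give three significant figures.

Below node A the series string R2+R3 = 33560 Ω sits in parallel with the 155000 Ω load: 27590 Ω.
V_A = 23.2 × 27590/(6800 + 27590) = 18.6 V.

V ≈ 18.6 V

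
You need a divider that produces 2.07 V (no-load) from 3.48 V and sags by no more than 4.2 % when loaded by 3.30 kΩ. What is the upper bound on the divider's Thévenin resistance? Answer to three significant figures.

Loading drop = R_th/(R_th + R_L) ≤ 0.0420, so R_th ≤ R_L · ε/(1−ε) = 3.30 kΩ × 0.0420/0.9580 = 145 Ω.

R_th ≤ 145 Ω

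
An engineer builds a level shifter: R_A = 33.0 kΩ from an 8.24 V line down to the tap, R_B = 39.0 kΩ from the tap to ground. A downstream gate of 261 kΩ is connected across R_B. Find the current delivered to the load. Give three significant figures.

I_L ≈ 0.0160 mA

R_B‖R_L = 33.93 kΩ; V_out = 8.24 × 33.93/66.93 = 4.177 V.
I_L = V_out / R_L = 4.177 / 261 kΩ = 0.0160 mA.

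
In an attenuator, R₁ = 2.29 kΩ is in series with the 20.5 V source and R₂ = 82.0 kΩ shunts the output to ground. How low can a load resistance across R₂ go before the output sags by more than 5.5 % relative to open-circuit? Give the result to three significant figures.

R_L(min) ≈ 38.3 kΩ

Output resistance R_th = R₁‖R₂ = (2.29 × 82.0)/84.29 = 2.228 kΩ.
The fractional drop is R_th/(R_th + R_L); requiring this ≤ 0.0550 gives R_L ≥ R_th(1/0.0550 − 1) = 2.228 × 17.18 = 38.3 kΩ.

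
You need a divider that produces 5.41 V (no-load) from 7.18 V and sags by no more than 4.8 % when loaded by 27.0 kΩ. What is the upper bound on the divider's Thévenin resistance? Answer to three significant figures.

Loading drop = R_th/(R_th + R_L) ≤ 0.0480, so R_th ≤ R_L · ε/(1−ε) = 27.0 kΩ × 0.0480/0.9520 = 1.36 kΩ.
(Any R1, R2 with R2/(R1+R2) = 0.753 and R1‖R2 ≤ 1.36 kΩ will meet the spec.)

R_th ≤ 1.36 kΩ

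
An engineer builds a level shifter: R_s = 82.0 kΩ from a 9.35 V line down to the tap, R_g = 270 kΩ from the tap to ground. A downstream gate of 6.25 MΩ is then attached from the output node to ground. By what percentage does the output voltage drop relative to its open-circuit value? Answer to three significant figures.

0.996 %

The divider's output (Thévenin) resistance is R_s‖R_g = 62.90 kΩ.
Fractional drop under load = R_th/(R_th + R_L) = 62.90 / (62.90 + 6250) = 0.009963.
So the output falls by 0.996 %.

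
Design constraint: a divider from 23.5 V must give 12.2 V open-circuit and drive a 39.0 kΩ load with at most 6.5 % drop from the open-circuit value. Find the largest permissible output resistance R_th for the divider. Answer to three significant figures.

Loading drop = R_th/(R_th + R_L) ≤ 0.0650, so R_th ≤ R_L · ε/(1−ε) = 39.0 kΩ × 0.0650/0.9350 = 2.71 kΩ.

R_th ≤ 2.71 kΩ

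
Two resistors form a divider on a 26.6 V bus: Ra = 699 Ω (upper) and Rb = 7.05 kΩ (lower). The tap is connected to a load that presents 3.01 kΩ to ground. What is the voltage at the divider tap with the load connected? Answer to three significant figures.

The load sits in parallel with Rb: Rb‖R_L = (7050 × 3010) / (7050 + 3010) = 2109 Ω.
V_out = 26.6 × 2109 / (699 + 2109) = 26.6 × 2109/2808 = 20.0 V.

V_out ≈ 20.0 V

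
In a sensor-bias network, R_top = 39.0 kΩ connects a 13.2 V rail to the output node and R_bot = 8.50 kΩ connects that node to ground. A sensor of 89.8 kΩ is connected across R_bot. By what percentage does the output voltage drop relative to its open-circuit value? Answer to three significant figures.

The divider's output (Thévenin) resistance is R_top‖R_bot = 6.979 kΩ.
Fractional drop under load = R_th/(R_th + R_L) = 6.979 / (6.979 + 89.8) = 0.07211.
So the output falls by 7.21 %.

7.21 %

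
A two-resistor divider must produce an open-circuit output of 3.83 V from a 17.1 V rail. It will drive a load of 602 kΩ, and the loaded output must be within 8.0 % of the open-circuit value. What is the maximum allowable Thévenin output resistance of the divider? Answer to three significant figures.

Loading drop = R_th/(R_th + R_L) ≤ 0.0800, so R_th ≤ R_L · ε/(1−ε) = 602 kΩ × 0.0800/0.9200 = 52.3 kΩ.
(Any R1, R2 with R2/(R1+R2) = 0.224 and R1‖R2 ≤ 52.3 kΩ will meet the spec.)

R_th ≤ 52.3 kΩ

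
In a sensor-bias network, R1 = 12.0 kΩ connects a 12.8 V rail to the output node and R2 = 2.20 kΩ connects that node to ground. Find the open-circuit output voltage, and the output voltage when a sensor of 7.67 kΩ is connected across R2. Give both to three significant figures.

Open-circuit: V = 12.8 × 2.20/(12.0 + 2.20) = 1.98 V.
With the load, R2 becomes R2‖R_L = 1.710 kΩ, so V = 12.8 × 1.710/13.71 = 1.60 V.

Unloaded: 1.98 V; loaded: 1.60 V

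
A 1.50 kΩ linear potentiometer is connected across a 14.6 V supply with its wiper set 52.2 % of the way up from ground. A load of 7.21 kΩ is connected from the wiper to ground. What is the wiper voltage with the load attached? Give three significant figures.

The wiper splits the pot into (1−α)R = 717.0 Ω above and αR = 783.0 Ω below.
Lower section ‖ load = 706.3 Ω.
V_wiper = 14.6 × 706.3/(717.0 + 706.3) = 7.25 V.

V ≈ 7.25 V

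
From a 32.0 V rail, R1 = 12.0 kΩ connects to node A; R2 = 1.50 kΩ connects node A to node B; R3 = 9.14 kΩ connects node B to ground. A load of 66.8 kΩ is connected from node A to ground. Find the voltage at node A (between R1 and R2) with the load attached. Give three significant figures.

V ≈ 13.9 V

Below node A the series string R2+R3 = 10.64 kΩ sits in parallel with the 66.8 kΩ load: 9.178 kΩ.
V_A = 32.0 × 9.178/(12.0 + 9.178) = 13.9 V.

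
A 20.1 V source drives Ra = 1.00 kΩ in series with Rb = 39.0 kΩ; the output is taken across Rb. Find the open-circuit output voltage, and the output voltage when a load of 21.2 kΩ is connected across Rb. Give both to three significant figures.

Open-circuit: V = 20.1 × 39.0/(1.00 + 39.0) = 19.6 V.
With the load, Rb becomes Rb‖R_L = 13.73 kΩ, so V = 20.1 × 13.73/14.73 = 18.7 V.

Unloaded: 19.6 V; loaded: 18.7 V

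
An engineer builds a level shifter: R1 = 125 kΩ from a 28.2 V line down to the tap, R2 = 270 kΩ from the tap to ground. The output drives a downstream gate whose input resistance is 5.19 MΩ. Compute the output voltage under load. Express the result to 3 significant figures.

The load sits in parallel with R2: R2‖R_L = (270 × 5190) / (270 + 5190) = 256.6 kΩ.
V_out = 28.2 × 256.6 / (125 + 256.6) = 28.2 × 256.6/381.6 = 19.0 V.
(Unloaded it would have been 19.3 V.)

V_out ≈ 19.0 V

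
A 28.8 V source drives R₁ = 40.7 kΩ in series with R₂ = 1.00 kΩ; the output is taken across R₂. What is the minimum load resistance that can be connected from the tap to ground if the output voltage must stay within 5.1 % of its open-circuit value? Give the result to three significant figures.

Output resistance R_th = R₁‖R₂ = (40700 × 1000)/41700 = 976.0 Ω.
The fractional drop is R_th/(R_th + R_L); requiring this ≤ 0.0510 gives R_L ≥ R_th(1/0.0510 − 1) = 976.0 × 18.61 = 18.2 kΩ.

R_L(min) ≈ 18.2 kΩ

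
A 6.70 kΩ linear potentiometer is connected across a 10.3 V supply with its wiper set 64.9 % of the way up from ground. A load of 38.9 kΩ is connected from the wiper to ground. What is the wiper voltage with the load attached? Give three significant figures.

The wiper splits the pot into (1−α)R = 2.352 kΩ above and αR = 4.348 kΩ below.
Lower section ‖ load = 3.911 kΩ.
V_wiper = 10.3 × 3.911/(2.352 + 3.911) = 6.43 V.

V ≈ 6.43 V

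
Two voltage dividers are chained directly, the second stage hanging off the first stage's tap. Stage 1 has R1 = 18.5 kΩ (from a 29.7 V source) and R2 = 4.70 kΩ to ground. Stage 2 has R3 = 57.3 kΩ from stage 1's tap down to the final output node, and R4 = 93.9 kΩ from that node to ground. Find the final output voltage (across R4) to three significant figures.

Stage 2 presents R3+R4 = 151.2 kΩ as a load on stage 1's tap.
Stage 1's lower leg becomes R2‖(R3+R4) = 4.558 kΩ, so V_mid = 29.7 × 4.558/23.06 = 5.871 V.
Stage 2 is itself unloaded: V_out = V_mid × R4/(R3+R4) = 5.871 × 93.9/151.2 = 3.65 V.

V_out ≈ 3.65 V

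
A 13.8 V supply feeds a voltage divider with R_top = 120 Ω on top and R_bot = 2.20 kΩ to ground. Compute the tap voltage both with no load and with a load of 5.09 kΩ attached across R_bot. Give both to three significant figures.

Open-circuit: V = 13.8 × 2200/(120 + 2200) = 13.1 V.
With the load, R_bot becomes R_bot‖R_L = 1536 Ω, so V = 13.8 × 1536/1656 = 12.8 V.

Unloaded: 13.1 V; loaded: 12.8 V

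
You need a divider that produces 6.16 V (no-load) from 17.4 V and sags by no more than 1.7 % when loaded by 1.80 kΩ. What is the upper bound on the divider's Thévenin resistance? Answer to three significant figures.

Loading drop = R_th/(R_th + R_L) ≤ 0.0170, so R_th ≤ R_L · ε/(1−ε) = 1.80 kΩ × 0.0170/0.9830 = 31.1 Ω.
(Any R1, R2 with R2/(R1+R2) = 0.354 and R1‖R2 ≤ 31.1 Ω will meet the spec.)

R_th ≤ 31.1 Ω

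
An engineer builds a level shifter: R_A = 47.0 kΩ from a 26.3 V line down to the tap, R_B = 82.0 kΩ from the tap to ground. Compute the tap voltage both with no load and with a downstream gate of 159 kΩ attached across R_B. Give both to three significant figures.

Open-circuit: V = 26.3 × 82.0/(47.0 + 82.0) = 16.7 V.
With the load, R_B becomes R_B‖R_L = 54.10 kΩ, so V = 26.3 × 54.10/101.1 = 14.1 V.

Unloaded: 16.7 V; loaded: 14.1 V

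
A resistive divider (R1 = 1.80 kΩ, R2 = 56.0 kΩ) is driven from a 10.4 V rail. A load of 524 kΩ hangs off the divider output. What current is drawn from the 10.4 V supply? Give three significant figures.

R2‖R_L = 50.59 kΩ, so the source sees R1 + R2‖R_L = 52.39 kΩ.
I = 10.4 V / 52.39 kΩ = 0.198 mA.

I ≈ 0.198 mA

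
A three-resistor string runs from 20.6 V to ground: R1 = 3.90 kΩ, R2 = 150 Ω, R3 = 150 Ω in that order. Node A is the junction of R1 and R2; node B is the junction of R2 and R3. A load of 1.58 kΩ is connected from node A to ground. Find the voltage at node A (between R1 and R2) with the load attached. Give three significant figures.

Below node A the series string R2+R3 = 300.0 Ω sits in parallel with the 1580 Ω load: 252.1 Ω.
V_A = 20.6 × 252.1/(3900 + 252.1) = 1.25 V.

V ≈ 1.25 V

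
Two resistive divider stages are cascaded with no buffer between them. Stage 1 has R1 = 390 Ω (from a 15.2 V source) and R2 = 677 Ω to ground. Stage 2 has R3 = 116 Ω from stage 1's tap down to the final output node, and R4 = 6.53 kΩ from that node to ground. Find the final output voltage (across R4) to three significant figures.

Stage 2 presents R3+R4 = 6646 Ω as a load on stage 1's tap.
Stage 1's lower leg becomes R2‖(R3+R4) = 614.4 Ω, so V_mid = 15.2 × 614.4/1004 = 9.298 V.
Stage 2 is itself unloaded: V_out = V_mid × R4/(R3+R4) = 9.298 × 6530/6646 = 9.14 V.

V_out ≈ 9.14 V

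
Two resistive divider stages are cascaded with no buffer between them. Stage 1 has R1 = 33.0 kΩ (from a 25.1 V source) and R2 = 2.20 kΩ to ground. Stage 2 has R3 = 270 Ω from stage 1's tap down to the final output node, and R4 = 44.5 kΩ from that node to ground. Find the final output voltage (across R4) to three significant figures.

V_out ≈ 1.49 V

Stage 2 presents R3+R4 = 44770 Ω as a load on stage 1's tap.
Stage 1's lower leg becomes R2‖(R3+R4) = 2097 Ω, so V_mid = 25.1 × 2097/35100 = 1.500 V.
Stage 2 is itself unloaded: V_out = V_mid × R4/(R3+R4) = 1.500 × 44500/44770 = 1.49 V.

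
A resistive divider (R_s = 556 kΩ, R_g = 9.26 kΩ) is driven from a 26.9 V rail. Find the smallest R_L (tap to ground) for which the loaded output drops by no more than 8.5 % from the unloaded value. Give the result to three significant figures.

R_L(min) ≈ 98.0 kΩ

Output resistance R_th = R_s‖R_g = (556 × 9.26)/565.3 = 9.108 kΩ.
The fractional drop is R_th/(R_th + R_L); requiring this ≤ 0.0850 gives R_L ≥ R_th(1/0.0850 − 1) = 9.108 × 10.76 = 98.0 kΩ.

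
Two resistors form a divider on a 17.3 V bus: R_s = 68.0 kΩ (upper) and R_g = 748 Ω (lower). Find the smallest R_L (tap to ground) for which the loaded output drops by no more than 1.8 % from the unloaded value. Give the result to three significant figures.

Output resistance R_th = R_s‖R_g = (68000 × 748)/68750 = 739.9 Ω.
The fractional drop is R_th/(R_th + R_L); requiring this ≤ 0.0180 gives R_L ≥ R_th(1/0.0180 − 1) = 739.9 × 54.56 = 40.4 kΩ.

R_L(min) ≈ 40.4 kΩ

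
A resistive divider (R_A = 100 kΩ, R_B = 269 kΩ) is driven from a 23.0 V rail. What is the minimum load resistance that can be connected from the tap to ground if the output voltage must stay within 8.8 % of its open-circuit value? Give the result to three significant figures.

R_L(min) ≈ 756 kΩ

Output resistance R_th = R_A‖R_B = (100 × 269)/369.0 = 72.90 kΩ.
The fractional drop is R_th/(R_th + R_L); requiring this ≤ 0.0880 gives R_L ≥ R_th(1/0.0880 − 1) = 72.90 × 10.36 = 756 kΩ.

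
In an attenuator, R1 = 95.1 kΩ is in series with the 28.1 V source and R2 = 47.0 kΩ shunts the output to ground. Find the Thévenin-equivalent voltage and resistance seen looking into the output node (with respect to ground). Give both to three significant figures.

V_th = 9.29 V, R_th = 31.5 kΩ

V_th is the open-circuit tap voltage: 28.1 × 47.0/(95.1 + 47.0) = 9.29 V.
With the supply zeroed, R1 and R2 appear in parallel from the tap: R_th = R1‖R2 = (95.1 × 47.0)/142.1 = 31.5 kΩ.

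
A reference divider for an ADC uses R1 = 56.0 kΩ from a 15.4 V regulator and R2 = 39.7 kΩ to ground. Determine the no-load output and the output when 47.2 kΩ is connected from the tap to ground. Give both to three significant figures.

Unloaded: 6.39 V; loaded: 4.28 V

Open-circuit: V = 15.4 × 39.7/(56.0 + 39.7) = 6.39 V.
With the load, R2 becomes R2‖R_L = 21.56 kΩ, so V = 15.4 × 21.56/77.56 = 4.28 V.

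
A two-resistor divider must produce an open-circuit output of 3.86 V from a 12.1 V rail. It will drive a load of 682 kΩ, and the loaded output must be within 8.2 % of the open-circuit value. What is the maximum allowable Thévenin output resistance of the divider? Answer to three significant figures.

Loading drop = R_th/(R_th + R_L) ≤ 0.0820, so R_th ≤ R_L · ε/(1−ε) = 682 kΩ × 0.0820/0.9180 = 60.9 kΩ.
(Any R1, R2 with R2/(R1+R2) = 0.319 and R1‖R2 ≤ 60.9 kΩ will meet the spec.)

R_th ≤ 60.9 kΩ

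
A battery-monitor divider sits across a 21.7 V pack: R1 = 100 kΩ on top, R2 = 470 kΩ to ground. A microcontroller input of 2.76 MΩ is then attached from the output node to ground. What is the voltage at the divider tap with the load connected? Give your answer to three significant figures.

V_out ≈ 17.4 V

The load sits in parallel with R2: R2‖R_L = (470 × 2760) / (470 + 2760) = 401.6 kΩ.
V_out = 21.7 × 401.6 / (100 + 401.6) = 21.7 × 401.6/501.6 = 17.4 V.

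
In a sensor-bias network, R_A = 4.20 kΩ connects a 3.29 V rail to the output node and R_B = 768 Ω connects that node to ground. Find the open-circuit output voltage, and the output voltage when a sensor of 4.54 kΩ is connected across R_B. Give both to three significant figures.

Open-circuit: V = 3.29 × 768/(4200 + 768) = 0.509 V.
With the load, R_B becomes R_B‖R_L = 656.9 Ω, so V = 3.29 × 656.9/4857 = 0.445 V.

Unloaded: 0.509 V; loaded: 0.445 V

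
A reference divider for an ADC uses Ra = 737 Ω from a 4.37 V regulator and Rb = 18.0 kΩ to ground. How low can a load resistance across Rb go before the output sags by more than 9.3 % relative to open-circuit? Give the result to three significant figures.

Output resistance R_th = Ra‖Rb = (737 × 18000)/18740 = 708.0 Ω.
The fractional drop is R_th/(R_th + R_L); requiring this ≤ 0.0930 gives R_L ≥ R_th(1/0.0930 − 1) = 708.0 × 9.753 = 6.91 kΩ.

R_L(min) ≈ 6.91 kΩ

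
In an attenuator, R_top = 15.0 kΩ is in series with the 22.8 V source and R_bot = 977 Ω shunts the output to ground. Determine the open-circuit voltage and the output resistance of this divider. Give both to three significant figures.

V_th = 1.39 V, R_th = 917 Ω

V_th is the open-circuit tap voltage: 22.8 × 977/(15000 + 977) = 1.39 V.
With the supply zeroed, R_top and R_bot appear in parallel from the tap: R_th = R_top‖R_bot = (15000 × 977)/15980 = 917 Ω.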